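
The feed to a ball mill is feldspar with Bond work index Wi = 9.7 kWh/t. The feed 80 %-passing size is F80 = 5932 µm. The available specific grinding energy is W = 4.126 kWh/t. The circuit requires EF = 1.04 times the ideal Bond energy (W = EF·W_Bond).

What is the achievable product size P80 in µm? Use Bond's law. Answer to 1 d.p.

P80 = 344.4 µm

W = 10·Wi·(P80^(-½) − F80^(-½))
W_Bond = W / EF = 4.126 / 1.04 = 3.9673 kWh/t
P80^-0.5 = F80^-0.5 + W_Bond/(10 Wi)
  = 3.9673/(10·9.7) + 1/√5932 = 0.040900 + 0.012984 = 0.053884
P80 = (1/0.053884)² = 18.5585² = 344.42 µm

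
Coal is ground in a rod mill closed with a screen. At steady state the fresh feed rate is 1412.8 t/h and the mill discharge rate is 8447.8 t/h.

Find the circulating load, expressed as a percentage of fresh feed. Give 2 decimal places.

CL = 497.95 %

M = F + R at steady state, so:
R = M − F = 8447.8 − 1412.8 = 7035.0 t/h
CL = 100·R/F = 100·7035.0/1412.8 = 497.95 %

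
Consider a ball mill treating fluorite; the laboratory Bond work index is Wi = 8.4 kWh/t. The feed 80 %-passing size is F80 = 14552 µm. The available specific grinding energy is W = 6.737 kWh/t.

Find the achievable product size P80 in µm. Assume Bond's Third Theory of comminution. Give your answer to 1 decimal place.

Bond:  W = 10 Wi (1/√P − 1/√F)
⇒ 1/√P80 = W/(10 Wi) + 1/√F80
  = 6.7370/(10·8.4) + 1/√14552 = 0.080202 + 0.008290 = 0.088492
P80 = (1/0.088492)² = 11.3004² = 127.70 µm

P80 = 127.7 µm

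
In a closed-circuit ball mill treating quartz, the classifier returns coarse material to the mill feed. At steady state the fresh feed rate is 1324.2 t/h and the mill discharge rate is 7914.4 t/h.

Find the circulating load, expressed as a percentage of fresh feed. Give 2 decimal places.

Mill node: discharge = fresh + recycle.
R = M − F = 7914.4 − 1324.2 = 6590.2 t/h
CL = 100·R/F = 100·6590.2/1324.2 = 497.67 %

CL = 497.67 %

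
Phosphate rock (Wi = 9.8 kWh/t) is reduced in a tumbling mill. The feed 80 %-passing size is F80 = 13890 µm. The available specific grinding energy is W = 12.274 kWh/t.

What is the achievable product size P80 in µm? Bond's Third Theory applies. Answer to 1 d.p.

P80 = 55.9 µm

Bond: W = 10·Wi·(1/√P80 − 1/√F80)
P80^(−½) = W/(10 Wi) + F80^(−½)
  = 12.2740/(10·9.8) + 1/√13890 = 0.125245 + 0.008485 = 0.133730
P80 = (1/0.133730)² = 7.4778² = 55.92 µm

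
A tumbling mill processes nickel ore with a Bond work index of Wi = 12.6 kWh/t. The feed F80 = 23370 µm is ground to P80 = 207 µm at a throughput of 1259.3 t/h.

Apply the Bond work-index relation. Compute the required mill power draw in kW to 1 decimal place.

P = 9990.5 kW

W = 10 Wi (1/√P80 − 1/√F80)  [Bond]
W = 10·12.6·(1/√207 − 1/√23370) = 10·12.6·(0.062963) = 7.9334 kWh/t
Mill draw = 7.9334 × 1259.3 = 9990.5 kW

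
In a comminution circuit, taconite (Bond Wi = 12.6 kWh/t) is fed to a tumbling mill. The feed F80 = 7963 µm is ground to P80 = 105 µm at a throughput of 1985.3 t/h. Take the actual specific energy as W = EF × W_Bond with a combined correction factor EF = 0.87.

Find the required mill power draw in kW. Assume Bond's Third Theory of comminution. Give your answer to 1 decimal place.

P = 18799.6 kW

W = 10·Wi·[P80^(−½) − F80^(−½)]
W = 10·12.6·(1/√105 − 1/√7963) = 10·12.6·(0.086384) = 10.8843 kWh/t
W_actual = 0.87 × 10.8843 = 9.4694 kWh/t
P_mill = W·ṁ = 9.4694·1985.3 = 18799.6 kW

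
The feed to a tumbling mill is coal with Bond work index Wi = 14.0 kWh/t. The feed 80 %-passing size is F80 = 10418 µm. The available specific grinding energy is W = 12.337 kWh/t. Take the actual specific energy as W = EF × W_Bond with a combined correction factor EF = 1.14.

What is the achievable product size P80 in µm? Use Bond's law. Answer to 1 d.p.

P80 = 131.8 µm

Bond:  W = 10 Wi (1/√P − 1/√F)
W_Bond = W / EF = 12.337 / 1.14 = 10.8219 kWh/t
⇒ 1/√P80 = W_Bond/(10·Wi) + 1/√F80
  = 10.8219/(10·14.0) + 1/√10418 = 0.077299 + 0.009797 = 0.087097
P80 = (1/0.087097)² = 11.4815² = 131.82 µm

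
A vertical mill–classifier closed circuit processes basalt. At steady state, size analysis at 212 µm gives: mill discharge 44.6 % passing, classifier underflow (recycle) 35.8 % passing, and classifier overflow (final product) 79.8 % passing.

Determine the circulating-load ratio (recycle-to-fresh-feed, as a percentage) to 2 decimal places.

Balance %-passing 212 µm (r = R/F):
Fd + Rd = Ru + Fo ⇒ R/F = (o−d)/(d−u)
r = (79.8 − 44.6)/(44.6 − 35.8) = 35.2/8.8 = 4.0000
CL = 100·r = 400.00 %

CL = 400.00 %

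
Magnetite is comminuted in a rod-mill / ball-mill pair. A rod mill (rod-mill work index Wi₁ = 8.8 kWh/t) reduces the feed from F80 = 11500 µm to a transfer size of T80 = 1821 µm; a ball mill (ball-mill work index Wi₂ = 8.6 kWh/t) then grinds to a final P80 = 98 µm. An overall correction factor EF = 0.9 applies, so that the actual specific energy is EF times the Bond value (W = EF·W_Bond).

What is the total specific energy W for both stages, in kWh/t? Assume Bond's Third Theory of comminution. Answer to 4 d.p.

W = 7.1222 kWh/t

Bond: W = 10·Wi·(1/√P80 − 1/√F80)
Stage 1 (11500→1821 µm, Wi₁=8.8): W₁ = 10·8.8·(0.023434 − 0.009325) = 1.2416 kWh/t
Stage 2 (1821→98 µm, Wi₂=8.6): W₂ = 10·8.6·(0.101015 − 0.023434) = 6.6720 kWh/t
W = W₁ + W₂ = 1.2416 + 6.6720 = 7.9136 kWh/t
Apply correction: 7.9136 × 0.9 = 7.1222 kWh/t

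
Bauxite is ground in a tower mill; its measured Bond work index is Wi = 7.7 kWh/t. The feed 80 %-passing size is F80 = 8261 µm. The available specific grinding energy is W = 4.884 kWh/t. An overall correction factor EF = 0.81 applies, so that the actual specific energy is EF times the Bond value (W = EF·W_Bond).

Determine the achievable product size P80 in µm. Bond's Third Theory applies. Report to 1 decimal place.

P80 = 125.4 µm

W = 10 Wi / √P80 − 10 Wi / √F80
W_Bond = W / EF = 4.884 / 0.81 = 6.0296 kWh/t
⇒ 1/√P80 = W_Bond/(10 Wi) + 1/√F80
  = 6.0296/(10·7.7) + 1/√8261 = 0.078307 + 0.011002 = 0.089309
P80 = (1/0.089309)² = 11.1971² = 125.37 µm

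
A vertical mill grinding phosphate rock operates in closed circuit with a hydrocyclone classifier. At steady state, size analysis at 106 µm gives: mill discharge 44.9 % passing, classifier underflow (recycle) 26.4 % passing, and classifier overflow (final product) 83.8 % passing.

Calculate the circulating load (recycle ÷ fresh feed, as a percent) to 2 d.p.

Classifier node, passing 106 µm:
Fd + Rd = Ru + Fo ⇒ R/F = (o−d)/(d−u)
r = (83.8 − 44.9)/(44.9 − 26.4) = 38.9/18.5 = 2.1027
CL = 100·r = 210.27 %

CL = 210.27 %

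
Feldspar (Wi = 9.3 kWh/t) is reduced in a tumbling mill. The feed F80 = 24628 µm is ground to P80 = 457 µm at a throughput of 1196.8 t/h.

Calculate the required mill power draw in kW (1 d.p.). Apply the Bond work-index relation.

P = 4497.3 kW

W = 10·Wi·(P80^(-½) − F80^(-½))
W = 10·9.3·(1/√457 − 1/√24628) = 10·9.3·(0.040406) = 3.7577 kWh/t
P_mill = W·ṁ = 3.7577·1196.8 = 4497.3 kW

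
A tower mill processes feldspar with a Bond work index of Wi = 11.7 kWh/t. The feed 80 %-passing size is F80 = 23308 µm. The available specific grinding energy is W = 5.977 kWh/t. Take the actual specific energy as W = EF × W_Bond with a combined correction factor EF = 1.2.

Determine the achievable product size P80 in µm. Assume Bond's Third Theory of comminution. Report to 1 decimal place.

P80 = 414.4 µm

W_Bond = 10·Wi·(1/√P₈₀ − 1/√F₈₀)
W_Bond = W / EF = 5.977 / 1.2 = 4.9808 kWh/t
⇒ 1/√P80 = W_Bond/(10·Wi) + 1/√F80
  = 4.9808/(10·11.7) + 1/√23308 = 0.042571 + 0.006550 = 0.049121
P80 = (1/0.049121)² = 20.3578² = 414.44 µm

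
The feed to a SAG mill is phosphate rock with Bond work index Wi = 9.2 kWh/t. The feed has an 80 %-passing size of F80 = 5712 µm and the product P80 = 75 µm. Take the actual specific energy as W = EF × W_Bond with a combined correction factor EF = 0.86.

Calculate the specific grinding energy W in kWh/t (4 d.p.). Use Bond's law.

W = 10·Wi·(P80^(-½) − F80^(-½))
1/√75 = 0.115470;  1/√5712 = 0.013231
W = 10·9.2·(0.115470 − 0.013231) = 9.4060 kWh/t
Corrected W = EF·W_Bond = 0.86·9.4060 = 8.0891 kWh/t

W = 8.0891 kWh/t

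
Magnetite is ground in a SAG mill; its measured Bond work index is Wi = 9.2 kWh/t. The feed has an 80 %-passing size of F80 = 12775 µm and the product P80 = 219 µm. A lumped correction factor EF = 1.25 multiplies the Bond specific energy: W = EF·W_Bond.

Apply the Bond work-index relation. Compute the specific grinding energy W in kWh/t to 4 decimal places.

W = 6.7535 kWh/t

W = 10·Wi·[P80^(−½) − F80^(−½)]
1/√219 = 0.067574;  1/√12775 = 0.008847
W = 10·9.2·(0.067574 − 0.008847) = 5.4028 kWh/t
Apply correction: 5.4028 × 1.25 = 6.7535 kWh/t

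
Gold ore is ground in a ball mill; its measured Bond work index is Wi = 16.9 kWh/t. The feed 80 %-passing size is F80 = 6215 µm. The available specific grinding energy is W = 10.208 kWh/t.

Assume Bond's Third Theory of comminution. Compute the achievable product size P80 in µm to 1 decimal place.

W = 10 Wi (1/√P80 − 1/√F80)  [Bond]
⇒ 1/√P80 = W/(10·Wi) + 1/√F80
  = 10.2080/(10·16.9) + 1/√6215 = 0.060402 + 0.012685 = 0.073087
P80 = (1/0.073087)² = 13.6823² = 187.21 µm

P80 = 187.2 µm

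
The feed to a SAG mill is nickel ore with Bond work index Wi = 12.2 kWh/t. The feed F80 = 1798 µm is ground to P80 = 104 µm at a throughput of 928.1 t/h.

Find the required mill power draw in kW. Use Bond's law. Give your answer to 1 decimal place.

Bond: W = 10·Wi·(1/√P80 − 1/√F80)
W = 10·12.2·(1/√104 − 1/√1798) = 10·12.2·(0.074475) = 9.0859 kWh/t
P = W·T = 9.0859·928.1 = 8432.6 kW

P = 8432.6 kW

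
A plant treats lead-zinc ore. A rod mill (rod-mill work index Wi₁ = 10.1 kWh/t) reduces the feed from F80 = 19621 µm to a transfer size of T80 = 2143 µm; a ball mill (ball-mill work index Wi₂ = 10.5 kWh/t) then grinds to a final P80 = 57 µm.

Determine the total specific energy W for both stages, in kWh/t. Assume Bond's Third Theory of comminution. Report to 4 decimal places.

W = 13.1001 kWh/t

W = 10·Wi·[P80^(−½) − F80^(−½)]
Stage 1 (19621→2143 µm, Wi₁=10.1): W₁ = 10·10.1·(0.021602 − 0.007139) = 1.4607 kWh/t
Stage 2 (2143→57 µm, Wi₂=10.5): W₂ = 10·10.5·(0.132453 − 0.021602) = 11.6394 kWh/t
W = W₁ + W₂ = 1.4607 + 11.6394 = 13.1001 kWh/t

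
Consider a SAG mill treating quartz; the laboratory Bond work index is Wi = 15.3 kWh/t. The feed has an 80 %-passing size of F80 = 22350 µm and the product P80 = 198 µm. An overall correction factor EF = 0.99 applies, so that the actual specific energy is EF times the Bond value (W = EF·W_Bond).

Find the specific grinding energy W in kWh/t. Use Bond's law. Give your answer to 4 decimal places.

W = 9.7513 kWh/t

W = 10·Wi·(P80^(-½) − F80^(-½))
1/√198 = 0.071067;  1/√22350 = 0.006689
W = 10·15.3·(0.071067 − 0.006689) = 9.8498 kWh/t
Corrected W = EF·W_Bond = 0.99·9.8498 = 9.7513 kWh/t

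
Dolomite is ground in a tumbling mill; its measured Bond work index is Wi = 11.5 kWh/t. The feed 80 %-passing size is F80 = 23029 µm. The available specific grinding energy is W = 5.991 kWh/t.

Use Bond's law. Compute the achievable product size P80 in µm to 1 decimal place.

P80 = 290.4 µm

W = 10·Wi·(P80^(-½) − F80^(-½))
⇒ 1/√P80 = W/(10 Wi) + 1/√F80
  = 5.9910/(10·11.5) + 1/√23029 = 0.052096 + 0.006590 = 0.058685
P80 = (1/0.058685)² = 17.0400² = 290.36 µm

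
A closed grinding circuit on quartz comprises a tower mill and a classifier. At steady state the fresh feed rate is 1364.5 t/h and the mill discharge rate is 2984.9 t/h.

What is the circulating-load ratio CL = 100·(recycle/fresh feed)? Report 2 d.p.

CL = 118.75 %

Steady state: M = F + R.
R = M − F = 2984.9 − 1364.5 = 1620.4 t/h
CL = 100·R/F = 100·1620.4/1364.5 = 118.75 %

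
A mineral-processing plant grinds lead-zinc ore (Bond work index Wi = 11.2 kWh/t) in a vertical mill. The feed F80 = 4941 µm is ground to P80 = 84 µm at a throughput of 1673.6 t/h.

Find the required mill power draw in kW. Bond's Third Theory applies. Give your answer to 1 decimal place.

P = 17785.1 kW

W = 10 Wi (P80^-0.5 − F80^-0.5)
W = 10·11.2·(1/√84 − 1/√4941) = 10·11.2·(0.094883) = 10.6269 kWh/t
Power = W × throughput = 10.6269 kWh/t × 1673.6 t/h = 17785.1 kW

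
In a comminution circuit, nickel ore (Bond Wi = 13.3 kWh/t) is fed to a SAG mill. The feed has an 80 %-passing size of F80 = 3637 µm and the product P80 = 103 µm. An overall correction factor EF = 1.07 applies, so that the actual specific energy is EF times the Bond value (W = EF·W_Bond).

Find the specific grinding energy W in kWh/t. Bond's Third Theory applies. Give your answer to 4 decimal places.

W = 10 Wi (1/√P80 − 1/√F80)  [Bond]
1/√103 = 0.098533;  1/√3637 = 0.016582
W = 10·13.3·(0.098533 − 0.016582) = 10.8995 kWh/t
With EF = 1.07: W = 10.8995·1.07 = 11.6625 kWh/t

W = 11.6625 kWh/t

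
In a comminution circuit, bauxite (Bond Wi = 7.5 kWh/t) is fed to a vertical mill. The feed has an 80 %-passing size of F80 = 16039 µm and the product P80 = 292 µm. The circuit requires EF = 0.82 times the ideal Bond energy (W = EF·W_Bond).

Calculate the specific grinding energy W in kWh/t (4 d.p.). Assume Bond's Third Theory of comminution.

W = 10 Wi (P80^-0.5 − F80^-0.5)
1/√292 = 0.058521;  1/√16039 = 0.007896
W = 10·7.5·(0.058521 − 0.007896) = 3.7968 kWh/t
Apply correction: 3.7968 × 0.82 = 3.1134 kWh/t

W = 3.1134 kWh/t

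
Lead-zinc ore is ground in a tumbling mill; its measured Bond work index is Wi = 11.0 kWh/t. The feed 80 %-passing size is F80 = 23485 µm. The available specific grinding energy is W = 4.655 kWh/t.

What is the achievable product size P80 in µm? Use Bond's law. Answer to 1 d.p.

P80 = 419.2 µm

Bond: W = 10·Wi·(1/√P80 − 1/√F80)
P80^-0.5 = F80^-0.5 + W/(10 Wi)
  = 4.6550/(10·11.0) + 1/√23485 = 0.042318 + 0.006525 = 0.048844
P80 = (1/0.048844)² = 20.4735² = 419.17 µm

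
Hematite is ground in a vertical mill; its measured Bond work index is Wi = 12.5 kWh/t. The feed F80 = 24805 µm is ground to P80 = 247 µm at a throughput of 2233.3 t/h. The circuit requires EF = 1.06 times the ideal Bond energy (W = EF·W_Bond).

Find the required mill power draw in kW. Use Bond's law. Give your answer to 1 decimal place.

P = 16949.6 kW

W = 10 Wi (1/√P80 − 1/√F80)  [Bond]
W = 10·12.5·(1/√247 − 1/√24805) = 10·12.5·(0.057279) = 7.1599 kWh/t
W_actual = 1.06 × 7.1599 = 7.5895 kWh/t
Power = W × throughput = 7.5895 kWh/t × 2233.3 t/h = 16949.6 kW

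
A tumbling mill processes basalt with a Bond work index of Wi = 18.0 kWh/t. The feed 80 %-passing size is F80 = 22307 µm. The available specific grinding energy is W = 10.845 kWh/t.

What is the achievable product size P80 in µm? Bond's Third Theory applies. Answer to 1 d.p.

P80 = 223.1 µm

W = 10·Wi·[P80^(−½) − F80^(−½)]
⇒ 1/√P80 = W/(10 Wi) + 1/√F80
  = 10.8450/(10·18.0) + 1/√22307 = 0.060250 + 0.006695 = 0.066945
P80 = (1/0.066945)² = 14.9375² = 223.13 µm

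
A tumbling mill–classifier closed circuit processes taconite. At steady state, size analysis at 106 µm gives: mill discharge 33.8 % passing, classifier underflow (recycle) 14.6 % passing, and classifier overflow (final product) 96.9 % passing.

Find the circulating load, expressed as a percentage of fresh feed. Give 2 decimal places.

Mass balance on the −106 µm fraction:
(1+r)d = ru + o → r = (o−d)/(d−u)
r = (96.9 − 33.8)/(33.8 − 14.6) = 63.1/19.2 = 3.2865
CL = 100·r = 328.65 %

CL = 328.65 %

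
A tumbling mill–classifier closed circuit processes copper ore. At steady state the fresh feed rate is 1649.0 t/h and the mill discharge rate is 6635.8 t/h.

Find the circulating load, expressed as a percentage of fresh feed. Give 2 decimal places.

Discharge = new feed + return, hence
R = M − F = 6635.8 − 1649.0 = 4986.8 t/h
CL = 100·R/F = 100·4986.8/1649.0 = 302.41 %

CL = 302.41 %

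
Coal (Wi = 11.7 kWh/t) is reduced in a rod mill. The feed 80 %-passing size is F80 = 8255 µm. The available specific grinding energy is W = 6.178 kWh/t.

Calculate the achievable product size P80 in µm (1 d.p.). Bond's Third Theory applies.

Bond:  W = 10 Wi (1/√P − 1/√F)
⇒ 1/√P80 = W/(10·Wi) + 1/√F80
  = 6.1780/(10·11.7) + 1/√8255 = 0.052803 + 0.011006 = 0.063810
P80 = (1/0.063810)² = 15.6716² = 245.60 µm

P80 = 245.6 µm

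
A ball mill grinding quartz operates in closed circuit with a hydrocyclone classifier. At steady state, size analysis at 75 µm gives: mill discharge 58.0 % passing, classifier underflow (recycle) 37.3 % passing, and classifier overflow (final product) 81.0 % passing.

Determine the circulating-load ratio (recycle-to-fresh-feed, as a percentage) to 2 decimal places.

Let r = R/F. Size balance at 75 µm:
d + r·d = r·u + o → r(d−u) = o−d
r = (81.0 − 58.0)/(58.0 − 37.3) = 23.0/20.7 = 1.1111
CL = 100·r = 111.11 %

CL = 111.11 %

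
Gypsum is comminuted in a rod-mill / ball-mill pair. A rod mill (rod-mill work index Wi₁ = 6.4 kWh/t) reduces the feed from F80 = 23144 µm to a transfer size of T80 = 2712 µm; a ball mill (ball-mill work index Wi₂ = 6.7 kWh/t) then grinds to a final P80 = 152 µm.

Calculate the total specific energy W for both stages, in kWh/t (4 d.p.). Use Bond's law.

W = 4.9561 kWh/t

Bond: W = 10·Wi·(1/√P80 − 1/√F80)
Stage 1 (23144→2712 µm, Wi₁=6.4): W₁ = 10·6.4·(0.019202 − 0.006573) = 0.8083 kWh/t
Stage 2 (2712→152 µm, Wi₂=6.7): W₂ = 10·6.7·(0.081111 − 0.019202) = 4.1479 kWh/t
W = W₁ + W₂ = 0.8083 + 4.1479 = 4.9561 kWh/t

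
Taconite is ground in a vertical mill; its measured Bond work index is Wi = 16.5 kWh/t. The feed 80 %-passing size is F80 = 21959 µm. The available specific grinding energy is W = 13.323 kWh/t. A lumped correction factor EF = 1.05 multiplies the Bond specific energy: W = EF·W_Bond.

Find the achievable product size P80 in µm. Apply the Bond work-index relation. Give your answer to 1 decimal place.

W = 10 Wi (P80^-0.5 − F80^-0.5)
W_Bond = W / EF = 13.323 / 1.05 = 12.6886 kWh/t
P80^-0.5 = F80^-0.5 + W_Bond/(10 Wi)
  = 12.6886/(10·16.5) + 1/√21959 = 0.076900 + 0.006748 = 0.083649
P80 = (1/0.083649)² = 11.9548² = 142.92 µm

P80 = 142.9 µm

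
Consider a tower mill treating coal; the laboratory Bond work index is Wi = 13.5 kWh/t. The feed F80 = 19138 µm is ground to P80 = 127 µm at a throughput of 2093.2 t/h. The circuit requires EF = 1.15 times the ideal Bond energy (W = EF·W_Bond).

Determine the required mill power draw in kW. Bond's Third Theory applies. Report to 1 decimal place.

P = 26487.3 kW

Bond: W = 10·Wi·(1/√P80 − 1/√F80)
W = 10·13.5·(1/√127 − 1/√19138) = 10·13.5·(0.081507) = 11.0035 kWh/t
With EF = 1.15: W = 11.0035·1.15 = 12.6540 kWh/t
P_mill = W·ṁ = 12.6540·2093.2 = 26487.3 kW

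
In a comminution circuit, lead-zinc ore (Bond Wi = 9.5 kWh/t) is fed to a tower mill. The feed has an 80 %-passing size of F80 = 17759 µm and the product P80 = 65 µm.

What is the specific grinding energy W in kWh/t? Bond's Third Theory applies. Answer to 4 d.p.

W = 11.0704 kWh/t

W = 10·Wi·(P80^(-½) − F80^(-½))
1/√65 = 0.124035;  1/√17759 = 0.007504
W = 10·9.5·(0.124035 − 0.007504) = 11.0704 kWh/t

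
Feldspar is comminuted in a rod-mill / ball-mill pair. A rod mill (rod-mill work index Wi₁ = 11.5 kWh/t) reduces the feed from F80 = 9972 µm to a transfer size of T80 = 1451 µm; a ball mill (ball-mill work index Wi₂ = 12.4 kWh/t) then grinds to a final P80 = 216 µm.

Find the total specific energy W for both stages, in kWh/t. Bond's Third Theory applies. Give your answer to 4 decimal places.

W_Bond = 10·Wi·(1/√P₈₀ − 1/√F₈₀)
Stage 1 (9972→1451 µm, Wi₁=11.5): W₁ = 10·11.5·(0.026252 − 0.010014) = 1.8674 kWh/t
Stage 2 (1451→216 µm, Wi₂=12.4): W₂ = 10·12.4·(0.068041 − 0.026252) = 5.1819 kWh/t
W = W₁ + W₂ = 1.8674 + 5.1819 = 7.0492 kWh/t

W = 7.0492 kWh/t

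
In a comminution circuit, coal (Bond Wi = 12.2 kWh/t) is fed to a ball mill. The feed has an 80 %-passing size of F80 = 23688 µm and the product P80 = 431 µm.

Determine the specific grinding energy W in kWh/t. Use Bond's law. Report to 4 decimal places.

W = 10·Wi·[P80^(−½) − F80^(−½)]
1/√431 = 0.048168;  1/√23688 = 0.006497
W = 10·12.2·(0.048168 − 0.006497) = 5.0839 kWh/t

W = 5.0839 kWh/t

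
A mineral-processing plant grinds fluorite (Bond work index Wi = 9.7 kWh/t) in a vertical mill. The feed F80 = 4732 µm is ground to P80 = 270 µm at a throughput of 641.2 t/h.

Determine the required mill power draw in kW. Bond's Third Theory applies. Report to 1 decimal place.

P = 2881.0 kW

W = 10·Wi·(P80^(-½) − F80^(-½))
W = 10·9.7·(1/√270 − 1/√4732) = 10·9.7·(0.046321) = 4.4931 kWh/t
P_mill = W·ṁ = 4.4931·641.2 = 2881.0 kW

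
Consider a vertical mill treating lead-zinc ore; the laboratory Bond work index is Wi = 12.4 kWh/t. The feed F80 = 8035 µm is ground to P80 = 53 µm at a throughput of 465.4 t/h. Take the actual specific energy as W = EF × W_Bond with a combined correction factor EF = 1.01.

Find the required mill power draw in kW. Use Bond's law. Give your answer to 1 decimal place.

Bond: W = 10·Wi·(1/√P80 − 1/√F80)
W = 10·12.4·(1/√53 − 1/√8035) = 10·12.4·(0.126205) = 15.6494 kWh/t
With EF = 1.01: W = 15.6494·1.01 = 15.8059 kWh/t
P = W·T = 15.8059·465.4 = 7356.0 kW

P = 7356.0 kW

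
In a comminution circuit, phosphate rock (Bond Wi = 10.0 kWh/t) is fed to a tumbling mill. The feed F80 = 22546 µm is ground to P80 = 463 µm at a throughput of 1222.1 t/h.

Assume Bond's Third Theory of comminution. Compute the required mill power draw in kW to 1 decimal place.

W = 10·Wi·[P80^(−½) − F80^(−½)]
W = 10·10.0·(1/√463 − 1/√22546) = 10·10.0·(0.039814) = 3.9814 kWh/t
Power = W × throughput = 3.9814 kWh/t × 1222.1 t/h = 4865.7 kW

P = 4865.7 kW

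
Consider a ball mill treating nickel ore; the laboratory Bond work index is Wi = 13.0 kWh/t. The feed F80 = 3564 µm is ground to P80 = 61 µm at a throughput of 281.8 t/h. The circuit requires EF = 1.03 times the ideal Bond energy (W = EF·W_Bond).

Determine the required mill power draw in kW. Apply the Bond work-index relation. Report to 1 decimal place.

P = 4199.2 kW

W = 10 Wi / √P80 − 10 Wi / √F80
W = 10·13.0·(1/√61 − 1/√3564) = 10·13.0·(0.111286) = 14.4672 kWh/t
Apply correction: 14.4672 × 1.03 = 14.9012 kWh/t
Mill draw = 14.9012 × 281.8 = 4199.2 kW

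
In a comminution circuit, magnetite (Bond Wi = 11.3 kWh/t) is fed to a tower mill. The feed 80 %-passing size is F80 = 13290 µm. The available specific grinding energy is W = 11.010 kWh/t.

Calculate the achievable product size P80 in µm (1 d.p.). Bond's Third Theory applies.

W = 10 Wi (P80^-0.5 − F80^-0.5)
P80^(−½) = W/(10 Wi) + F80^(−½)
  = 11.0100/(10·11.3) + 1/√13290 = 0.097434 + 0.008674 = 0.106108
P80 = (1/0.106108)² = 9.4244² = 88.82 µm

P80 = 88.8 µm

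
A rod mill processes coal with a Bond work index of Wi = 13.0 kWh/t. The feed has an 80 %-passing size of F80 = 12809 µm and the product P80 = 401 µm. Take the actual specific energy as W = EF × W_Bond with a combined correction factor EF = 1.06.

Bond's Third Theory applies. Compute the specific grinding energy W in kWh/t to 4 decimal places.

W = 10 Wi / √P80 − 10 Wi / √F80
1/√401 = 0.049938;  1/√12809 = 0.008836
W = 10·13.0·(0.049938 − 0.008836) = 5.3432 kWh/t
Apply correction: 5.3432 × 1.06 = 5.6638 kWh/t

W = 5.6638 kWh/t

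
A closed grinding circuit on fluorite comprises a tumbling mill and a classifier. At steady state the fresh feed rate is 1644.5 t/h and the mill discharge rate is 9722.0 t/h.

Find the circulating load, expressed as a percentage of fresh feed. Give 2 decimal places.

CL = 491.18 %

Mill node: discharge = fresh + recycle.
R = M − F = 9722.0 − 1644.5 = 8077.5 t/h
CL = 100·R/F = 100·8077.5/1644.5 = 491.18 %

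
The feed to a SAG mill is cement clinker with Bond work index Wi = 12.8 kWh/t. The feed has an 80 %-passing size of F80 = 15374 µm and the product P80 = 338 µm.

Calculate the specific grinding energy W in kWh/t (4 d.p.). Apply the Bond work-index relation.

W = 5.9300 kWh/t

W_Bond = 10·Wi·(1/√P₈₀ − 1/√F₈₀)
1/√338 = 0.054393;  1/√15374 = 0.008065
W = 10·12.8·(0.054393 − 0.008065) = 5.9300 kWh/t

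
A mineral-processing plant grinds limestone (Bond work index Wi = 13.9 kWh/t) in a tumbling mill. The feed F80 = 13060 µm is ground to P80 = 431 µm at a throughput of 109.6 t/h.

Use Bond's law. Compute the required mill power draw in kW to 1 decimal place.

P = 600.5 kW

W = 10·Wi·(P80^(-½) − F80^(-½))
W = 10·13.9·(1/√431 − 1/√13060) = 10·13.9·(0.039418) = 5.4791 kWh/t
Mill draw = 5.4791 × 109.6 = 600.5 kW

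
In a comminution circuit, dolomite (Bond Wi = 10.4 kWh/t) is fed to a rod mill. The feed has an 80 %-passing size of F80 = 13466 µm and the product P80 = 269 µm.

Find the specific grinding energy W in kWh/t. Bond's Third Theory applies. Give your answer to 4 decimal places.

W = 10·Wi·[P80^(−½) − F80^(−½)]
1/√269 = 0.060971;  1/√13466 = 0.008617
W = 10·10.4·(0.060971 − 0.008617) = 5.4448 kWh/t

W = 5.4448 kWh/t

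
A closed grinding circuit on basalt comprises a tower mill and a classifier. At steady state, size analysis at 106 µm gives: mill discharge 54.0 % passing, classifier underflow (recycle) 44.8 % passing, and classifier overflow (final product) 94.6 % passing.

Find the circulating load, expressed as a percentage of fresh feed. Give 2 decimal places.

Let r = R/F. Size balance at 106 µm:
r = (o − d)/(d − u)
r = (94.6 − 54.0)/(54.0 − 44.8) = 40.6/9.2 = 4.4130
CL = 100·r = 441.30 %

CL = 441.30 %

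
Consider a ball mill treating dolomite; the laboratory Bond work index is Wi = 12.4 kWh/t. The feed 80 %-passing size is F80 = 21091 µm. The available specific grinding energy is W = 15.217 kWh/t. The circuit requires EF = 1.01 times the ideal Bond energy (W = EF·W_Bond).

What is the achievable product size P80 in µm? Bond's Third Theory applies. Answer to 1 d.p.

P80 = 60.7 µm

W = 10 Wi (1/√P80 − 1/√F80)  [Bond]
W_Bond = W / EF = 15.217 / 1.01 = 15.0663 kWh/t
P80^(−½) = W_Bond/(10 Wi) + F80^(−½)
  = 15.0663/(10·12.4) + 1/√21091 = 0.121503 + 0.006886 = 0.128388
P80 = (1/0.128388)² = 7.7889² = 60.67 µm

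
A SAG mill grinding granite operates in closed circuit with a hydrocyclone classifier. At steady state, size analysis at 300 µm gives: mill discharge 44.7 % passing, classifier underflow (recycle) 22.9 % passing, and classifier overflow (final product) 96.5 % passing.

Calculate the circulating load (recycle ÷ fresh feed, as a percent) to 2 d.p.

CL = 237.61 %

Mass balance on the −300 µm fraction:
Fd + Rd = Ru + Fo ⇒ R/F = (o−d)/(d−u)
r = (96.5 − 44.7)/(44.7 − 22.9) = 51.8/21.8 = 2.3761
CL = 100·r = 237.61 %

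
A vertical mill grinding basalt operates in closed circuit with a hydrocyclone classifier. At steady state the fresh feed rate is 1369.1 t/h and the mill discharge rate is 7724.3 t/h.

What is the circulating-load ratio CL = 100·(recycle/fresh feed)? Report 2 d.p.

Steady state: M = F + R.
R = M − F = 7724.3 − 1369.1 = 6355.2 t/h
CL = 100·R/F = 100·6355.2/1369.1 = 464.19 %

CL = 464.19 %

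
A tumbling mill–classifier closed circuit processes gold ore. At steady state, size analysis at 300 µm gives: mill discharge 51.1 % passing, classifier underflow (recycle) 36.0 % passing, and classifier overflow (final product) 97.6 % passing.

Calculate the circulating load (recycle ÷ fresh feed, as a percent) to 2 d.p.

CL = 307.95 %

Mass balance on the −300 µm fraction:
d + r·d = r·u + o → r(d−u) = o−d
r = (97.6 − 51.1)/(51.1 − 36.0) = 46.5/15.1 = 3.0795
CL = 100·r = 307.95 %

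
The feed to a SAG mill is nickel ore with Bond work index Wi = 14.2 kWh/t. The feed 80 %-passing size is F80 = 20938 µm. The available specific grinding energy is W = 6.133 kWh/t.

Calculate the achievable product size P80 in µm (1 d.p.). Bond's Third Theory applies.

Bond: W = 10·Wi·(1/√P80 − 1/√F80)
⇒ 1/√P80 = W/(10·Wi) + 1/√F80
  = 6.1330/(10·14.2) + 1/√20938 = 0.043190 + 0.006911 = 0.050101
P80 = (1/0.050101)² = 19.9597² = 398.39 µm

P80 = 398.4 µm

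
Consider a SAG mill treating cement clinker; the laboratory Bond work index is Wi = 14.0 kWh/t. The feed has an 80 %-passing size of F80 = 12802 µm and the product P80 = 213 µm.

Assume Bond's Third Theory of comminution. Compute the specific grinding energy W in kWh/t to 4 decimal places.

W = 8.3553 kWh/t

W_Bond = 10·Wi·(1/√P₈₀ − 1/√F₈₀)
1/√213 = 0.068519;  1/√12802 = 0.008838
W = 10·14.0·(0.068519 − 0.008838) = 8.3553 kWh/t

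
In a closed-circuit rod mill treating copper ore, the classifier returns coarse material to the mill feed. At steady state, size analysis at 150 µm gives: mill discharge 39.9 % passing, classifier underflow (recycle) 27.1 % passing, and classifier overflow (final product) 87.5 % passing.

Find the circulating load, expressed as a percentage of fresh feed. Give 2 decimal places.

Classifier node, passing 150 µm:
(1+r)d = ru + o → r = (o−d)/(d−u)
r = (87.5 − 39.9)/(39.9 − 27.1) = 47.6/12.8 = 3.7188
CL = 100·r = 371.88 %

CL = 371.88 %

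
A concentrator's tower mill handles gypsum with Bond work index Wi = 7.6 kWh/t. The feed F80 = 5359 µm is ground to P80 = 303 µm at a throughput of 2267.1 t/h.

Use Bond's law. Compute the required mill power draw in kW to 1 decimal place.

W = 10·Wi·[P80^(−½) − F80^(−½)]
W = 10·7.6·(1/√303 − 1/√5359) = 10·7.6·(0.043788) = 3.3279 kWh/t
Mill draw = 3.3279 × 2267.1 = 7544.7 kW

P = 7544.7 kW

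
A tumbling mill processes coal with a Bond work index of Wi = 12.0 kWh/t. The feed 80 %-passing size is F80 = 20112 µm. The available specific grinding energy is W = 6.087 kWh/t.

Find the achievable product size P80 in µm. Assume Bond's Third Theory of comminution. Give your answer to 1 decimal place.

P80 = 299.6 µm

W = 10·Wi·(P80^(-½) − F80^(-½))
P80^-0.5 = F80^-0.5 + W/(10 Wi)
  = 6.0870/(10·12.0) + 1/√20112 = 0.050725 + 0.007051 = 0.057776
P80 = (1/0.057776)² = 17.3081² = 299.57 µm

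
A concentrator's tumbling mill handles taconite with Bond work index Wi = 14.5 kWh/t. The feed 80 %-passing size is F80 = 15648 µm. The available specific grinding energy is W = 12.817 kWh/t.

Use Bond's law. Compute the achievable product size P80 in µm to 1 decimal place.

W = 10 Wi (1/√P80 − 1/√F80)  [Bond]
1/√P80 = 1/√F80 + W/(10·Wi)
  = 12.8170/(10·14.5) + 1/√15648 = 0.088393 + 0.007994 = 0.096387
P80 = (1/0.096387)² = 10.3748² = 107.64 µm

P80 = 107.6 µm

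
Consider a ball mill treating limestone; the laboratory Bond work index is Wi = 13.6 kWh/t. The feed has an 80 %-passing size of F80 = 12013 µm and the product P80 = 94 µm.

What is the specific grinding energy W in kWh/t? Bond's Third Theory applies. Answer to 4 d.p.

W = 10·Wi·[P80^(−½) − F80^(−½)]
1/√94 = 0.103142;  1/√12013 = 0.009124
W = 10·13.6·(0.103142 − 0.009124) = 12.7865 kWh/t

W = 12.7865 kWh/t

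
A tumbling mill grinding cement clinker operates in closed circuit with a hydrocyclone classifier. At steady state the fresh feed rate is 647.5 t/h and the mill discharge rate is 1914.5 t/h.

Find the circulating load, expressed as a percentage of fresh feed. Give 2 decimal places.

CL = 195.68 %

Mill node: discharge = fresh + recycle.
R = M − F = 1914.5 − 647.5 = 1267.0 t/h
CL = 100·R/F = 100·1267.0/647.5 = 195.68 %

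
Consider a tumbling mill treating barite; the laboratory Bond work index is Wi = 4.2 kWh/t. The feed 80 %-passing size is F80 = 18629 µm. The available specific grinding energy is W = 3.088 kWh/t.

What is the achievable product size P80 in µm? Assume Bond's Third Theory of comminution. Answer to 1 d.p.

W = 10 Wi (P80^-0.5 − F80^-0.5)
P80^-0.5 = F80^-0.5 + W/(10 Wi)
  = 3.0880/(10·4.2) + 1/√18629 = 0.073524 + 0.007327 = 0.080850
P80 = (1/0.080850)² = 12.3685² = 152.98 µm

P80 = 153.0 µm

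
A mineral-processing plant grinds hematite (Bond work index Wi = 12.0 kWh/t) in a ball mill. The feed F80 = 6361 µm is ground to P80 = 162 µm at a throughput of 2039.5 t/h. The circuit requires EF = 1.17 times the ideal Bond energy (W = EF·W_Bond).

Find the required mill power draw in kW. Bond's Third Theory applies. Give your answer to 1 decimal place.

W = 10 Wi (P80^-0.5 − F80^-0.5)
W = 10·12.0·(1/√162 − 1/√6361) = 10·12.0·(0.066029) = 7.9235 kWh/t
With EF = 1.17: W = 7.9235·1.17 = 9.2705 kWh/t
Power = W × throughput = 9.2705 kWh/t × 2039.5 t/h = 18907.2 kW

P = 18907.2 kW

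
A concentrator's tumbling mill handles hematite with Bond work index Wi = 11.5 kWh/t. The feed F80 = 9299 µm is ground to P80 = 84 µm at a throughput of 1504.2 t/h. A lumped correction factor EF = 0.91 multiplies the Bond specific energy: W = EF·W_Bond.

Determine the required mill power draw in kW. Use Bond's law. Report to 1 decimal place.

W = 10 Wi (1/√P80 − 1/√F80)  [Bond]
W = 10·11.5·(1/√84 − 1/√9299) = 10·11.5·(0.098739) = 11.3550 kWh/t
W_actual = 0.91 × 11.3550 = 10.3330 kWh/t
P_mill = W·ṁ = 10.3330·1504.2 = 15542.9 kW

P = 15542.9 kW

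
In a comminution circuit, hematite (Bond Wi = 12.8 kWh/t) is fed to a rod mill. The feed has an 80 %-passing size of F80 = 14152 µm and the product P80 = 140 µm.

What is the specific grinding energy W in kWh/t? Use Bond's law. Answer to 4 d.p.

W = 10 Wi (P80^-0.5 − F80^-0.5)
1/√140 = 0.084515;  1/√14152 = 0.008406
W = 10·12.8·(0.084515 − 0.008406) = 9.7420 kWh/t

W = 9.7420 kWh/t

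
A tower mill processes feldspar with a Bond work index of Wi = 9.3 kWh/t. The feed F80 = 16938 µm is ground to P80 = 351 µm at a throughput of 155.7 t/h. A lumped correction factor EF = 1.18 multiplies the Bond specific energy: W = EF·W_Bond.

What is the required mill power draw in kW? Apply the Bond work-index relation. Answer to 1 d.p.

P = 780.7 kW

W = 10 Wi (1/√P80 − 1/√F80)  [Bond]
W = 10·9.3·(1/√351 − 1/√16938) = 10·9.3·(0.045692) = 4.2494 kWh/t
Corrected W = EF·W_Bond = 1.18·4.2494 = 5.0143 kWh/t
P_mill = W·ṁ = 5.0143·155.7 = 780.7 kW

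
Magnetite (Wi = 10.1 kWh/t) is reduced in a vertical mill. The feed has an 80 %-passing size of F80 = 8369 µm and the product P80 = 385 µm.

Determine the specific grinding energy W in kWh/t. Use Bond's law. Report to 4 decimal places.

W = 4.0434 kWh/t

Bond: W = 10·Wi·(1/√P80 − 1/√F80)
1/√385 = 0.050965;  1/√8369 = 0.010931
W = 10·10.1·(0.050965 − 0.010931) = 4.0434 kWh/t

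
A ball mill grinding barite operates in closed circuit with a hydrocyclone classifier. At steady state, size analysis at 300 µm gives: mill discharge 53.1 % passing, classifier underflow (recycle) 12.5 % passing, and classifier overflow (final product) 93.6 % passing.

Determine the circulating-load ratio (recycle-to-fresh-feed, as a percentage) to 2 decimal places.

CL = 99.75 %

Two-product formula at 300 µm:
(1+r)·d = r·u + o ⇒ r = (o−d)/(d−u)
r = (93.6 − 53.1)/(53.1 − 12.5) = 40.5/40.6 = 0.9975
CL = 100·r = 99.75 %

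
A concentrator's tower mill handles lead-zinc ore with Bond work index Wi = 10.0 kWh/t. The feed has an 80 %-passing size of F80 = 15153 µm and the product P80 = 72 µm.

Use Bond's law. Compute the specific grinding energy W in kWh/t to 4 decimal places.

W = 10.9727 kWh/t

W = 10·Wi·(P80^(-½) − F80^(-½))
1/√72 = 0.117851;  1/√15153 = 0.008124
W = 10·10.0·(0.117851 − 0.008124) = 10.9727 kWh/t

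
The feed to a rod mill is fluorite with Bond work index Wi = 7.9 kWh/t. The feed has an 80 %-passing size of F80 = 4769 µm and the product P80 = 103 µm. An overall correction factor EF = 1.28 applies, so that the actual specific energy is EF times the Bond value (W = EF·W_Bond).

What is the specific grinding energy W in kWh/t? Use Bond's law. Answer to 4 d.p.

W = 8.4994 kWh/t

W = 10 Wi (1/√P80 − 1/√F80)  [Bond]
1/√103 = 0.098533;  1/√4769 = 0.014481
W = 10·7.9·(0.098533 − 0.014481) = 6.6401 kWh/t
With EF = 1.28: W = 6.6401·1.28 = 8.4994 kWh/t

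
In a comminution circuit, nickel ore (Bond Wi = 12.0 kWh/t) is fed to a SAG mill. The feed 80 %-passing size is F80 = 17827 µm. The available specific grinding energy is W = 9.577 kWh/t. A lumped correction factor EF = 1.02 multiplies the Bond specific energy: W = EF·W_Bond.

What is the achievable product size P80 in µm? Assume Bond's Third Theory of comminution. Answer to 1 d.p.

W = 10 Wi (1/√P80 − 1/√F80)  [Bond]
W_Bond = W / EF = 9.577 / 1.02 = 9.3892 kWh/t
P80^-0.5 = F80^-0.5 + W_Bond/(10 Wi)
  = 9.3892/(10·12.0) + 1/√17827 = 0.078243 + 0.007490 = 0.085733
P80 = (1/0.085733)² = 11.6641² = 136.05 µm

P80 = 136.1 µm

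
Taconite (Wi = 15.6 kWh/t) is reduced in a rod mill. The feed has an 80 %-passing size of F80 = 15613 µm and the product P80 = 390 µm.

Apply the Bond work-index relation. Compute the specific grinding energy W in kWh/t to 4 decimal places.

W = 10 Wi (P80^-0.5 − F80^-0.5)
1/√390 = 0.050637;  1/√15613 = 0.008003
W = 10·15.6·(0.050637 − 0.008003) = 6.6509 kWh/t

W = 6.6509 kWh/t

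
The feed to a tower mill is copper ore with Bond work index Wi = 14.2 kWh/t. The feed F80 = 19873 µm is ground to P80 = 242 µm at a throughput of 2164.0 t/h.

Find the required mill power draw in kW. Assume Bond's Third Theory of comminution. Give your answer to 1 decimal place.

W_Bond = 10·Wi·(1/√P₈₀ − 1/√F₈₀)
W = 10·14.2·(1/√242 − 1/√19873) = 10·14.2·(0.057189) = 8.1208 kWh/t
Power = W × throughput = 8.1208 kWh/t × 2164.0 t/h = 17573.4 kW

P = 17573.4 kW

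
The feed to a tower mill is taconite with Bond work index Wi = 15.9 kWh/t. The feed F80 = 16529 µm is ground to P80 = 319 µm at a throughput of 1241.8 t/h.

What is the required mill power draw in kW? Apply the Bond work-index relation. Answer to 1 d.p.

W = 10 Wi (1/√P80 − 1/√F80)  [Bond]
W = 10·15.9·(1/√319 − 1/√16529) = 10·15.9·(0.048211) = 7.6656 kWh/t
Mill draw = 7.6656 × 1241.8 = 9519.1 kW

P = 9519.1 kW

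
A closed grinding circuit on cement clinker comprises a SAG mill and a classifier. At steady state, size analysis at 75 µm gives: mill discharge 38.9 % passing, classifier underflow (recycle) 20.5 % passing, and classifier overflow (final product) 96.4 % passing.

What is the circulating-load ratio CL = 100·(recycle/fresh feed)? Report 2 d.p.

Balance %-passing 75 µm (r = R/F):
(1+r)d = ru + o → r = (o−d)/(d−u)
r = (96.4 − 38.9)/(38.9 − 20.5) = 57.5/18.4 = 3.1250
CL = 100·r = 312.50 %

CL = 312.50 %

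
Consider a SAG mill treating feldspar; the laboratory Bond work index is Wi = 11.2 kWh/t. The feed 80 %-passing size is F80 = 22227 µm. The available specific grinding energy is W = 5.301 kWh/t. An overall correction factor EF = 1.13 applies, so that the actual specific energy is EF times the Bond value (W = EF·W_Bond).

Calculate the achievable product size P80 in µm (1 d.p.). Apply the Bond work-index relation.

Bond:  W = 10 Wi (1/√P − 1/√F)
W_Bond = W / EF = 5.301 / 1.13 = 4.6912 kWh/t
1/√P80 = 1/√F80 + W_Bond/(10·Wi)
  = 4.6912/(10·11.2) + 1/√22227 = 0.041885 + 0.006707 = 0.048593
P80 = (1/0.048593)² = 20.5792² = 423.50 µm

P80 = 423.5 µm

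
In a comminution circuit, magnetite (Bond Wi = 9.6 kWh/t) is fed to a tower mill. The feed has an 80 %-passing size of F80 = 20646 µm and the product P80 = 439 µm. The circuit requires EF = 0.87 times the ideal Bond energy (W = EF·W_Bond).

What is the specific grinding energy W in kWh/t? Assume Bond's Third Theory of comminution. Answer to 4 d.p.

W = 3.4049 kWh/t

W = 10 Wi (P80^-0.5 − F80^-0.5)
1/√439 = 0.047727;  1/√20646 = 0.006960
W = 10·9.6·(0.047727 − 0.006960) = 3.9137 kWh/t
With EF = 0.87: W = 3.9137·0.87 = 3.4049 kWh/t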